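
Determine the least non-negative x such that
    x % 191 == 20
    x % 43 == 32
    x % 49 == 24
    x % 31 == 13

1227768

From x ≡ 20 (mod 191) write x = 20 + 191t. Substituting into x ≡ 32 (mod 43) gives 191t ≡ 12 (mod 43), and since 19⁻¹ ≡ 34 (mod 43), t ≡ 21. Hence x ≡ 20 + 191·21 = 4031 (mod 8213).
From x ≡ 4031 (mod 8213) write x = 4031 + 8213t. Substituting into x ≡ 24 (mod 49) gives 8213t ≡ 11 (mod 49), and since 30⁻¹ ≡ 18 (mod 49), t ≡ 2. Hence x ≡ 4031 + 8213·2 = 20457 (mod 402437).
From x ≡ 20457 (mod 402437) write x = 20457 + 402437t. Substituting into x ≡ 13 (mod 31) gives 402437t ≡ 16 (mod 31), and since 26⁻¹ ≡ 6 (mod 31), t ≡ 3. Hence x ≡ 20457 + 402437·3 = 1227768 (mod 12475547).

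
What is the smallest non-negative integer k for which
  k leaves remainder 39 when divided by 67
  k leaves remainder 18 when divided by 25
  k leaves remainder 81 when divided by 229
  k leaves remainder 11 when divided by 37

Combine the congruences pairwise.
From k ≡ 39 (mod 67) write k = 39 + 67t. Substituting into k ≡ 18 (mod 25) gives 67t ≡ 4 (mod 25), and since 17⁻¹ ≡ 3 (mod 25), t ≡ 12. Hence k ≡ 39 + 67·12 = 843 (mod 1675).
From k ≡ 843 (mod 1675) write k = 843 + 1675t. Substituting into k ≡ 81 (mod 229) gives 1675t ≡ 154 (mod 229), and since 72⁻¹ ≡ 35 (mod 229), t ≡ 123. Hence k ≡ 843 + 1675·123 = 206868 (mod 383575).
From k ≡ 206868 (mod 383575) write k = 206868 + 383575t. Substituting into k ≡ 11 (mod 37) gives 383575t ≡ 10 (mod 37), and since 33⁻¹ ≡ 9 (mod 37), t ≡ 16. Hence k ≡ 206868 + 383575·16 = 6344068 (mod 14192275).

6344068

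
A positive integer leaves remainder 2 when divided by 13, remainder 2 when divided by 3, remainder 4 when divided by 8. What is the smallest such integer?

236

The moduli are pairwise coprime; N = 13·3·8 = 312.
N/13 = 24; 24 ≡ 11 (mod 13); 11·6 ≡ 1, so inverse 6.
N/3 = 104; 104 ≡ 2 (mod 3); 2·2 ≡ 1, so inverse 2.
N/8 = 39; 39 ≡ 7 (mod 8); 7·7 ≡ 1, so inverse 7.
a ≡ 2·24·6 + 2·104·2 + 4·39·7 = 1796.
1796 mod 312 = 236.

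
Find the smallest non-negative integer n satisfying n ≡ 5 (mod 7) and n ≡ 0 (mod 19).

Combine the congruences pairwise.
From n ≡ 5 (mod 7) write n = 5 + 7t. Substituting into n ≡ 0 (mod 19) gives 7t ≡ 14 (mod 19), and since 7⁻¹ ≡ 11 (mod 19), t ≡ 2. Hence n ≡ 5 + 7·2 = 19 (mod 133).

19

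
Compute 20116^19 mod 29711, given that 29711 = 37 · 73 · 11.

14714

Mod 37: 20116 ≡ 25; 25^19 ≡ 25 (mod 37).
Mod 73: 20116 ≡ 41; 41^19 ≡ 41 (mod 73).
Mod 11: 20116 ≡ 8; by Fermat, exponent reduces to 19 mod 10 = 9; 8^9 ≡ 7 (mod 11).
Combine by CRT: x ≡ 25 (mod 37), x ≡ 41 (mod 73), x ≡ 7 (mod 11) ⇒ x ≡ 14714 (mod 29711).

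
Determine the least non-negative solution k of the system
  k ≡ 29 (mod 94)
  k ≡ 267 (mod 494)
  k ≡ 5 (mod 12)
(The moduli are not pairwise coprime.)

113393

gcd(94, 494) = 2 and 2 | (267 − 29), so the pair is consistent; merging gives k ≡ 20521 (mod 23218), where 23218 = lcm(94, 494).
gcd(23218, 12) = 2 and 2 | (5 − 20521), so the pair is consistent; merging gives k ≡ 113393 (mod 139308), where 139308 = lcm(23218, 12).
The solution is unique modulo lcm(94, 494, 12) = 139308.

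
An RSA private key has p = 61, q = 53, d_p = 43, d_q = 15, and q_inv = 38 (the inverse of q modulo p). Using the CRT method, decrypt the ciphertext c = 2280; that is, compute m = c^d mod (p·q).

2651

m₁ = c^(d_p) mod p: c ≡ 23 (mod 61), and 23^43 mod 61 = 28.
m₂ = c^(d_q) mod q: c ≡ 1 (mod 53), and 1^15 mod 53 = 1.
h = q_inv·(m₁ − m₂) mod p = 38·(28 − 1) mod 61 = 50.
m = m₂ + h·q = 1 + 50·53 = 2651.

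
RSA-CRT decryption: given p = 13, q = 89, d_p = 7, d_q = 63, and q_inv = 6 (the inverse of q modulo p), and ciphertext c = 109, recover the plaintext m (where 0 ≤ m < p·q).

632

m₁ = c^(d_p) mod p: c ≡ 5 (mod 13), and 5^7 mod 13 = 8.
m₂ = c^(d_q) mod q: c ≡ 20 (mod 89), and 20^63 mod 89 = 9.
h = q_inv·(m₁ − m₂) mod p = 6·(8 − 9) mod 13 = 7.
m = m₂ + h·q = 9 + 7·89 = 632.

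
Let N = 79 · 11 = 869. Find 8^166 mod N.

289

Mod 79: 8 ≡ 8; by Fermat, exponent reduces to 166 mod 78 = 10; 8^10 ≡ 52 (mod 79).
Mod 11: 8 ≡ 8; by Fermat, exponent reduces to 166 mod 10 = 6; 8^6 ≡ 3 (mod 11).
Combine by CRT: x ≡ 52 (mod 79), x ≡ 3 (mod 11) ⇒ x ≡ 289 (mod 869).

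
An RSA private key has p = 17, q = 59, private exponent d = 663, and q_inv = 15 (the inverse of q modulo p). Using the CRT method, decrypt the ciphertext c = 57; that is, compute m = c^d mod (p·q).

48

d_p = d mod (p−1) = 663 mod 16 = 7; d_q = d mod (q−1) = 25.
m₁ = c^(d_p) mod p: c ≡ 6 (mod 17), and 6^7 mod 17 = 14.
m₂ = c^(d_q) mod q: c ≡ 57 (mod 59), and 57^25 mod 59 = 48.
h = q_inv·(m₁ − m₂) mod p = 15·(14 − 48) mod 17 = 0.
m = m₂ + h·q = 48 + 0·59 = 48.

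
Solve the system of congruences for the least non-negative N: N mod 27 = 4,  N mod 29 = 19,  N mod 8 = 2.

Combine the congruences pairwise.
From N ≡ 4 (mod 27) write N = 4 + 27t. Substituting into N ≡ 19 (mod 29) gives 27t ≡ 15 (mod 29), and since 27⁻¹ ≡ 14 (mod 29), t ≡ 7. Hence N ≡ 4 + 27·7 = 193 (mod 783).
From N ≡ 193 (mod 783) write N = 193 + 783t. Substituting into N ≡ 2 (mod 8) gives 783t ≡ 1 (mod 8), and since 7⁻¹ ≡ 7 (mod 8), t ≡ 7. Hence N ≡ 193 + 783·7 = 5674 (mod 6264).

5674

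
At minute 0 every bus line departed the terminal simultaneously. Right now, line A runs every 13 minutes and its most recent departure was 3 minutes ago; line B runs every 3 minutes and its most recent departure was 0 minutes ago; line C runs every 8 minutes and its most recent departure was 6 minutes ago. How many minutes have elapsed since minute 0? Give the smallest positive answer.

198

From t ≡ 3 (mod 13) write t = 3 + 13s. Substituting into t ≡ 0 (mod 3) gives 13s ≡ 0 (mod 3), and since 1⁻¹ ≡ 1 (mod 3), s ≡ 0. Hence t ≡ 3 + 13·0 = 3 (mod 39).
From t ≡ 3 (mod 39) write t = 3 + 39s. Substituting into t ≡ 6 (mod 8) gives 39s ≡ 3 (mod 8), and since 7⁻¹ ≡ 7 (mod 8), s ≡ 5. Hence t ≡ 3 + 39·5 = 198 (mod 312).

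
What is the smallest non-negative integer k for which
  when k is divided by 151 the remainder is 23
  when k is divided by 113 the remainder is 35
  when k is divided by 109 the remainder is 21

670916

The moduli are pairwise coprime; N = 151·113·109 = 1859867.
N/151 = 12317; 12317 ≡ 86 (mod 151); 86·72 ≡ 1, so inverse 72.
N/113 = 16459; 16459 ≡ 74 (mod 113); 74·84 ≡ 1, so inverse 84.
N/109 = 17063; 17063 ≡ 59 (mod 109); 59·85 ≡ 1, so inverse 85.
k ≡ 23·12317·72 + 35·16459·84 + 21·17063·85 = 99243867.
99243867 mod 1859867 = 670916.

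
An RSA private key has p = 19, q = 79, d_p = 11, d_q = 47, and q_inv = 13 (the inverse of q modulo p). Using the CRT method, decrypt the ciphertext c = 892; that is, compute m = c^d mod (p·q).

1082

m₁ = c^(d_p) mod p: c ≡ 18 (mod 19), and 18^11 mod 19 = 18.
m₂ = c^(d_q) mod q: c ≡ 23 (mod 79), and 23^47 mod 79 = 55.
h = q_inv·(m₁ − m₂) mod p = 13·(18 − 55) mod 19 = 13.
m = m₂ + h·q = 55 + 13·79 = 1082.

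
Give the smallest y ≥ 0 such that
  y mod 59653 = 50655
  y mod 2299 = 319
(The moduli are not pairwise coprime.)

gcd(59653, 2299) = 121 and 121 | (319 − 50655), so the pair is consistent; merging gives y ≡ 1064756 (mod 1133407), where 1133407 = lcm(59653, 2299).
The solution is unique modulo lcm(59653, 2299) = 1133407.

1064756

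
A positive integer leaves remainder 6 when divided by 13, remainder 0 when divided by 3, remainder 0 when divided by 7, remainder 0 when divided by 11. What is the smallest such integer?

The moduli are pairwise coprime; N = 13·3·7·11 = 3003.
N/13 = 231; 231 ≡ 10 (mod 13); 10·4 ≡ 1, so inverse 4.
N/3 = 1001; 1001 ≡ 2 (mod 3); 2·2 ≡ 1, so inverse 2.
N/7 = 429; 429 ≡ 2 (mod 7); 2·4 ≡ 1, so inverse 4.
N/11 = 273; 273 ≡ 9 (mod 11); 9·5 ≡ 1, so inverse 5.
x ≡ 6·231·4 + 0·1001·2 + 0·429·4 + 0·273·5 = 5544.
5544 mod 3003 = 2541.

2541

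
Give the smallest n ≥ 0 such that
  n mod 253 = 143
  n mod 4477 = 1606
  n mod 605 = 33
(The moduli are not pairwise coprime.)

gcd(253, 4477) = 11 and 11 | (1606 − 143), so the pair is consistent; merging gives n ≡ 86669 (mod 102971), where 102971 = lcm(253, 4477).
gcd(102971, 605) = 121 and 121 | (33 − 86669), so the pair is consistent; merging gives n ≡ 498553 (mod 514855), where 514855 = lcm(102971, 605).
The solution is unique modulo lcm(253, 4477, 605) = 514855.

498553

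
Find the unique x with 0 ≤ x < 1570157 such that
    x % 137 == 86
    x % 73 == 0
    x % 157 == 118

855925

The moduli are pairwise coprime; N = 137·73·157 = 1570157.
N/137 = 11461; 11461 ≡ 90 (mod 137); 90·102 ≡ 1, so inverse 102.
N/73 = 21509; 21509 ≡ 47 (mod 73); 47·14 ≡ 1, so inverse 14.
N/157 = 10001; 10001 ≡ 110 (mod 157); 110·10 ≡ 1, so inverse 10.
x ≡ 86·11461·102 + 0·21509·14 + 118·10001·10 = 112337072.
112337072 mod 1570157 = 855925.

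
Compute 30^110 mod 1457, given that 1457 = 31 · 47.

1334

Mod 31: 30 ≡ 30; by Fermat, exponent reduces to 110 mod 30 = 20; 30^20 ≡ 1 (mod 31).
Mod 47: 30 ≡ 30; by Fermat, exponent reduces to 110 mod 46 = 18; 30^18 ≡ 18 (mod 47).
Combine by CRT: x ≡ 1 (mod 31), x ≡ 18 (mod 47) ⇒ x ≡ 1334 (mod 1457).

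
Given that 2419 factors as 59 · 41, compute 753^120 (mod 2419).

Mod 59: 753 ≡ 45; by Fermat, exponent reduces to 120 mod 58 = 4; 45^4 ≡ 7 (mod 59).
Mod 41: 753 ≡ 15; since 40 | 120, by Fermat 15^120 ≡ 1 (mod 41).
Combine by CRT: x ≡ 7 (mod 59), x ≡ 1 (mod 41) ⇒ x ≡ 1600 (mod 2419).

1600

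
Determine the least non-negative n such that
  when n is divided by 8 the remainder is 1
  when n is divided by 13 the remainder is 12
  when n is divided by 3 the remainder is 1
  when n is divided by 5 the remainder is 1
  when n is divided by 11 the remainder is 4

961

From n ≡ 1 (mod 8) write n = 1 + 8t. Substituting into n ≡ 12 (mod 13) gives 8t ≡ 11 (mod 13), and since 8⁻¹ ≡ 5 (mod 13), t ≡ 3. Hence n ≡ 1 + 8·3 = 25 (mod 104).
From n ≡ 25 (mod 104) write n = 25 + 104t. Substituting into n ≡ 1 (mod 3) gives 104t ≡ 0 (mod 3), and since 2⁻¹ ≡ 2 (mod 3), t ≡ 0. Hence n ≡ 25 + 104·0 = 25 (mod 312).
From n ≡ 25 (mod 312) write n = 25 + 312t. Substituting into n ≡ 1 (mod 5) gives 312t ≡ 1 (mod 5), and since 2⁻¹ ≡ 3 (mod 5), t ≡ 3. Hence n ≡ 25 + 312·3 = 961 (mod 1560).
From n ≡ 961 (mod 1560) write n = 961 + 1560t. Substituting into n ≡ 4 (mod 11) gives 1560t ≡ 0 (mod 11), and since 9⁻¹ ≡ 5 (mod 11), t ≡ 0. Hence n ≡ 961 + 1560·0 = 961 (mod 17160).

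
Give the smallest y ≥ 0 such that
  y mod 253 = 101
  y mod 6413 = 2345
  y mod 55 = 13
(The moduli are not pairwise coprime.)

650058

Combine the congruences pairwise.
gcd(253, 6413) = 11 and 11 | (2345 − 101), so the pair is consistent; merging gives y ≡ 60062 (mod 147499), where 147499 = lcm(253, 6413).
gcd(147499, 55) = 11 and 11 | (13 − 60062), so the pair is consistent; merging gives y ≡ 650058 (mod 737495), where 737495 = lcm(147499, 55).
The solution is unique modulo lcm(253, 6413, 55) = 737495.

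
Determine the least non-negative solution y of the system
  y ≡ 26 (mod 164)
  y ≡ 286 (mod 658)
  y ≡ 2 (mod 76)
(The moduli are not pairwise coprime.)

Combine the congruences pairwise.
gcd(164, 658) = 2 and 2 | (286 − 26), so the pair is consistent; merging gives y ≡ 22658 (mod 53956), where 53956 = lcm(164, 658).
gcd(53956, 76) = 4 and 4 | (2 − 22658), so the pair is consistent; merging gives y ≡ 130570 (mod 1025164), where 1025164 = lcm(53956, 76).
The solution is unique modulo lcm(164, 658, 76) = 1025164.

130570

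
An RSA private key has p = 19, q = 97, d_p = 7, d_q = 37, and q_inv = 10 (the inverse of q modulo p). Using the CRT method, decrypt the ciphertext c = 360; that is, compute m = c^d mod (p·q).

1215

m₁ = c^(d_p) mod p: c ≡ 18 (mod 19), and 18^7 mod 19 = 18.
m₂ = c^(d_q) mod q: c ≡ 69 (mod 97), and 69^37 mod 97 = 51.
h = q_inv·(m₁ − m₂) mod p = 10·(18 − 51) mod 19 = 12.
m = m₂ + h·q = 51 + 12·97 = 1215.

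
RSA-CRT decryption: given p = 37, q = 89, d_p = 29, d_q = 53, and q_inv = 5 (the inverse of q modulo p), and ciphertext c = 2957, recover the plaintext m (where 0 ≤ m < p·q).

m₁ = c^(d_p) mod p: c ≡ 34 (mod 37), and 34^29 mod 37 = 9.
m₂ = c^(d_q) mod q: c ≡ 20 (mod 89), and 20^53 mod 89 = 68.
h = q_inv·(m₁ − m₂) mod p = 5·(9 − 68) mod 37 = 1.
m = m₂ + h·q = 68 + 1·89 = 157.

157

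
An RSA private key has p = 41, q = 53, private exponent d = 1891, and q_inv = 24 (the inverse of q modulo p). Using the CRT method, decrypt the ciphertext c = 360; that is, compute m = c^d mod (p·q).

d_p = d mod (p−1) = 1891 mod 40 = 11; d_q = d mod (q−1) = 19.
m₁ = c^(d_p) mod p: c ≡ 32 (mod 41), and 32^11 mod 41 = 9.
m₂ = c^(d_q) mod q: c ≡ 42 (mod 53), and 42^19 mod 53 = 36.
h = q_inv·(m₁ − m₂) mod p = 24·(9 − 36) mod 41 = 8.
m = m₂ + h·q = 36 + 8·53 = 460.

460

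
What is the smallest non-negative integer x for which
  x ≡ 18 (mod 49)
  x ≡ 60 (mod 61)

1341

From x ≡ 18 (mod 49) write x = 18 + 49t. Substituting into x ≡ 60 (mod 61) gives 49t ≡ 42 (mod 61), and since 49⁻¹ ≡ 5 (mod 61), t ≡ 27. Hence x ≡ 18 + 49·27 = 1341 (mod 2989).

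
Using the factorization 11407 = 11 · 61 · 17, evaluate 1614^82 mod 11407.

Mod 11: 1614 ≡ 8; by Fermat, exponent reduces to 82 mod 10 = 2; 8^2 ≡ 9 (mod 11).
Mod 61: 1614 ≡ 28; by Fermat, exponent reduces to 82 mod 60 = 22; 28^22 ≡ 52 (mod 61).
Mod 17: 1614 ≡ 16; by Fermat, exponent reduces to 82 mod 16 = 2; 16^2 ≡ 1 (mod 17).
Combine by CRT: x ≡ 9 (mod 11), x ≡ 52 (mod 61), x ≡ 1 (mod 17) ⇒ x ≡ 4200 (mod 11407).

4200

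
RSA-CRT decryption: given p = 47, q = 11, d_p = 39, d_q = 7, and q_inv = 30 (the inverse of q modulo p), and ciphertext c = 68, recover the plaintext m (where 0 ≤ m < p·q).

249

m₁ = c^(d_p) mod p: c ≡ 21 (mod 47), and 21^39 mod 47 = 14.
m₂ = c^(d_q) mod q: c ≡ 2 (mod 11), and 2^7 mod 11 = 7.
h = q_inv·(m₁ − m₂) mod p = 30·(14 − 7) mod 47 = 22.
m = m₂ + h·q = 7 + 22·11 = 249.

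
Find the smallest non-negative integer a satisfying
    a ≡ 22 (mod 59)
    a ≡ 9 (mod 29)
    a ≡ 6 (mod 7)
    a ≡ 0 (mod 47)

100204

Combine the congruences pairwise.
From a ≡ 22 (mod 59) write a = 22 + 59t. Substituting into a ≡ 9 (mod 29) gives 59t ≡ 16 (mod 29), and since 1⁻¹ ≡ 1 (mod 29), t ≡ 16. Hence a ≡ 22 + 59·16 = 966 (mod 1711).
From a ≡ 966 (mod 1711) write a = 966 + 1711t. Substituting into a ≡ 6 (mod 7) gives 1711t ≡ 6 (mod 7), and since 3⁻¹ ≡ 5 (mod 7), t ≡ 2. Hence a ≡ 966 + 1711·2 = 4388 (mod 11977).
From a ≡ 4388 (mod 11977) write a = 4388 + 11977t. Substituting into a ≡ 0 (mod 47) gives 11977t ≡ 30 (mod 47), and since 39⁻¹ ≡ 41 (mod 47), t ≡ 8. Hence a ≡ 4388 + 11977·8 = 100204 (mod 562919).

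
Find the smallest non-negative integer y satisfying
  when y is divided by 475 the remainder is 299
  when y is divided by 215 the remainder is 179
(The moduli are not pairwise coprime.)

12649

gcd(475, 215) = 5 and 5 | (179 − 299), so the pair is consistent; merging gives y ≡ 12649 (mod 20425), where 20425 = lcm(475, 215).
The solution is unique modulo lcm(475, 215) = 20425.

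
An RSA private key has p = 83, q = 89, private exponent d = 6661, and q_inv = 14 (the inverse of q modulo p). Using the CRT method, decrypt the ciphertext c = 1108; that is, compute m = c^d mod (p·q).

1696

d_p = d mod (p−1) = 6661 mod 82 = 19; d_q = d mod (q−1) = 61.
m₁ = c^(d_p) mod p: c ≡ 29 (mod 83), and 29^19 mod 83 = 36.
m₂ = c^(d_q) mod q: c ≡ 40 (mod 89), and 40^61 mod 89 = 5.
h = q_inv·(m₁ − m₂) mod p = 14·(36 − 5) mod 83 = 19.
m = m₂ + h·q = 5 + 19·89 = 1696.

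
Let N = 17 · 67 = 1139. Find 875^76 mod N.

Mod 17: 875 ≡ 8; by Fermat, exponent reduces to 76 mod 16 = 12; 8^12 ≡ 16 (mod 17).
Mod 67: 875 ≡ 4; by Fermat, exponent reduces to 76 mod 66 = 10; 4^10 ≡ 26 (mod 67).
Combine by CRT: x ≡ 16 (mod 17), x ≡ 26 (mod 67) ⇒ x ≡ 696 (mod 1139).

696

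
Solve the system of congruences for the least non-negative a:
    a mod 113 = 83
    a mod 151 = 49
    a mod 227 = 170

390837

The moduli are pairwise coprime; N = 113·151·227 = 3873301.
N/113 = 34277; 34277 ≡ 38 (mod 113); 38·3 ≡ 1, so inverse 3.
N/151 = 25651; 25651 ≡ 132 (mod 151); 132·143 ≡ 1, so inverse 143.
N/227 = 17063; 17063 ≡ 38 (mod 227); 38·6 ≡ 1, so inverse 6.
a ≡ 83·34277·3 + 49·25651·143 + 170·17063·6 = 205675790.
205675790 mod 3873301 = 390837.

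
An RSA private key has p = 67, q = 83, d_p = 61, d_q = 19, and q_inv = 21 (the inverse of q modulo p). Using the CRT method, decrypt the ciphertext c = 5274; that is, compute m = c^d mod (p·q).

3541

m₁ = c^(d_p) mod p: c ≡ 48 (mod 67), and 48^61 mod 67 = 57.
m₂ = c^(d_q) mod q: c ≡ 45 (mod 83), and 45^19 mod 83 = 55.
h = q_inv·(m₁ − m₂) mod p = 21·(57 − 55) mod 67 = 42.
m = m₂ + h·q = 55 + 42·83 = 3541.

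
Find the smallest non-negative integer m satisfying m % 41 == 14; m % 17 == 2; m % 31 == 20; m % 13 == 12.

The moduli are pairwise coprime; N = 41·17·31·13 = 280891.
N/41 = 6851; 6851 ≡ 4 (mod 41); 4·31 ≡ 1, so inverse 31.
N/17 = 16523; 16523 ≡ 16 (mod 17); 16·16 ≡ 1, so inverse 16.
N/31 = 9061; 9061 ≡ 9 (mod 31); 9·7 ≡ 1, so inverse 7.
N/13 = 21607; 21607 ≡ 1 (mod 13), inverse 1.
m ≡ 14·6851·31 + 2·16523·16 + 20·9061·7 + 12·21607·1 = 5029894.
5029894 mod 280891 = 254747.

254747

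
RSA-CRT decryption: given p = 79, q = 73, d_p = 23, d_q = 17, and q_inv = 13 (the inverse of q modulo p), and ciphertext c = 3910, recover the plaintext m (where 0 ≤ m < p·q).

1298

m₁ = c^(d_p) mod p: c ≡ 39 (mod 79), and 39^23 mod 79 = 34.
m₂ = c^(d_q) mod q: c ≡ 41 (mod 73), and 41^17 mod 73 = 57.
h = q_inv·(m₁ − m₂) mod p = 13·(34 − 57) mod 79 = 17.
m = m₂ + h·q = 57 + 17·73 = 1298.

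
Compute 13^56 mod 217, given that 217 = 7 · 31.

183

Mod 7: 13 ≡ 6; by Fermat, exponent reduces to 56 mod 6 = 2; 6^2 ≡ 1 (mod 7).
Mod 31: 13 ≡ 13; by Fermat, exponent reduces to 56 mod 30 = 26; 13^26 ≡ 28 (mod 31).
Combine by CRT: x ≡ 1 (mod 7), x ≡ 28 (mod 31) ⇒ x ≡ 183 (mod 217).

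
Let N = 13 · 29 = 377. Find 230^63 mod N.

Mod 13: 230 ≡ 9; by Fermat, exponent reduces to 63 mod 12 = 3; 9^3 ≡ 1 (mod 13).
Mod 29: 230 ≡ 27; by Fermat, exponent reduces to 63 mod 28 = 7; 27^7 ≡ 17 (mod 29).
Combine by CRT: x ≡ 1 (mod 13), x ≡ 17 (mod 29) ⇒ x ≡ 365 (mod 377).

365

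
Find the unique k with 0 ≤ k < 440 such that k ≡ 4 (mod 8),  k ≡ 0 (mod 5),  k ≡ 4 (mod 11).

From k ≡ 4 (mod 8) write k = 4 + 8t. Substituting into k ≡ 0 (mod 5) gives 8t ≡ 1 (mod 5), and since 3⁻¹ ≡ 2 (mod 5), t ≡ 2. Hence k ≡ 4 + 8·2 = 20 (mod 40).
From k ≡ 20 (mod 40) write k = 20 + 40t. Substituting into k ≡ 4 (mod 11) gives 40t ≡ 6 (mod 11), and since 7⁻¹ ≡ 8 (mod 11), t ≡ 4. Hence k ≡ 20 + 40·4 = 180 (mod 440).

180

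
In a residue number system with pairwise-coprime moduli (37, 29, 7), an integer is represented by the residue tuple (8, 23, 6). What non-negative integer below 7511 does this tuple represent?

748

From x ≡ 8 (mod 37) write x = 8 + 37t. Substituting into x ≡ 23 (mod 29) gives 37t ≡ 15 (mod 29), and since 8⁻¹ ≡ 11 (mod 29), t ≡ 20. Hence x ≡ 8 + 37·20 = 748 (mod 1073).
From x ≡ 748 (mod 1073) write x = 748 + 1073t. Substituting into x ≡ 6 (mod 7) gives 1073t ≡ 0 (mod 7), and since 2⁻¹ ≡ 4 (mod 7), t ≡ 0. Hence x ≡ 748 + 1073·0 = 748 (mod 7511).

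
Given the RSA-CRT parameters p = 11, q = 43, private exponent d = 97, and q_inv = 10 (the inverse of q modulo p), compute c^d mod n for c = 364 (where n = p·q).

d_p = d mod (p−1) = 97 mod 10 = 7; d_q = d mod (q−1) = 13.
m₁ = c^(d_p) mod p: c ≡ 1 (mod 11), and 1^7 mod 11 = 1.
m₂ = c^(d_q) mod q: c ≡ 20 (mod 43), and 20^13 mod 43 = 19.
h = q_inv·(m₁ − m₂) mod p = 10·(1 − 19) mod 11 = 7.
m = m₂ + h·q = 19 + 7·43 = 320.

320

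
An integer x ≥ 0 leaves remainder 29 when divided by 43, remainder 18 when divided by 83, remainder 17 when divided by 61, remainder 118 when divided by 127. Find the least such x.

5212833

The moduli are pairwise coprime; N = 43·83·61·127 = 27649043.
N/43 = 643001; 643001 ≡ 22 (mod 43); 22·2 ≡ 1, so inverse 2.
N/83 = 333121; 333121 ≡ 42 (mod 83); 42·2 ≡ 1, so inverse 2.
N/61 = 453263; 453263 ≡ 33 (mod 61); 33·37 ≡ 1, so inverse 37.
N/127 = 217709; 217709 ≡ 31 (mod 127); 31·41 ≡ 1, so inverse 41.
x ≡ 29·643001·2 + 18·333121·2 + 17·453263·37 + 118·217709·41 = 1387664983.
1387664983 mod 27649043 = 5212833.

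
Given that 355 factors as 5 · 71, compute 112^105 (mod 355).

Mod 5: 112 ≡ 2; by Fermat, exponent reduces to 105 mod 4 = 1; 2^1 ≡ 2 (mod 5).
Mod 71: 112 ≡ 41; by Fermat, exponent reduces to 105 mod 70 = 35; 41^35 ≡ 70 (mod 71).
Combine by CRT: x ≡ 2 (mod 5), x ≡ 70 (mod 71) ⇒ x ≡ 212 (mod 355).

212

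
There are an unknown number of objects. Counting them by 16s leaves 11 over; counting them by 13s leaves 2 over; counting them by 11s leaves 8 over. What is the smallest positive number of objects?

From N ≡ 11 (mod 16) write N = 11 + 16t. Substituting into N ≡ 2 (mod 13) gives 16t ≡ 4 (mod 13), and since 3⁻¹ ≡ 9 (mod 13), t ≡ 10. Hence N ≡ 11 + 16·10 = 171 (mod 208).
From N ≡ 171 (mod 208) write N = 171 + 208t. Substituting into N ≡ 8 (mod 11) gives 208t ≡ 2 (mod 11), and since 10⁻¹ ≡ 10 (mod 11), t ≡ 9. Hence N ≡ 171 + 208·9 = 2043 (mod 2288).

2043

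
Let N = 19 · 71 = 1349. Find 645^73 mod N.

1139

Mod 19: 645 ≡ 18; by Fermat, exponent reduces to 73 mod 18 = 1; 18^1 ≡ 18 (mod 19).
Mod 71: 645 ≡ 6; by Fermat, exponent reduces to 73 mod 70 = 3; 6^3 ≡ 3 (mod 71).
Combine by CRT: x ≡ 18 (mod 19), x ≡ 3 (mod 71) ⇒ x ≡ 1139 (mod 1349).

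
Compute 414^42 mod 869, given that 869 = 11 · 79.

Mod 11: 414 ≡ 7; by Fermat, exponent reduces to 42 mod 10 = 2; 7^2 ≡ 5 (mod 11).
Mod 79: 414 ≡ 19; 19^42 ≡ 65 (mod 79).
Combine by CRT: x ≡ 5 (mod 11), x ≡ 65 (mod 79) ⇒ x ≡ 302 (mod 869).

302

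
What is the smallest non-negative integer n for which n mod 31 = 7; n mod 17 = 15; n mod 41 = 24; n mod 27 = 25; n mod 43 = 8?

8145412

From n ≡ 7 (mod 31) write n = 7 + 31t. Substituting into n ≡ 15 (mod 17) gives 31t ≡ 8 (mod 17), and since 14⁻¹ ≡ 11 (mod 17), t ≡ 3. Hence n ≡ 7 + 31·3 = 100 (mod 527).
From n ≡ 100 (mod 527) write n = 100 + 527t. Substituting into n ≡ 24 (mod 41) gives 527t ≡ 6 (mod 41), and since 35⁻¹ ≡ 34 (mod 41), t ≡ 40. Hence n ≡ 100 + 527·40 = 21180 (mod 21607).
From n ≡ 21180 (mod 21607) write n = 21180 + 21607t. Substituting into n ≡ 25 (mod 27) gives 21607t ≡ 13 (mod 27), and since 7⁻¹ ≡ 4 (mod 27), t ≡ 25. Hence n ≡ 21180 + 21607·25 = 561355 (mod 583389).
From n ≡ 561355 (mod 583389) write n = 561355 + 583389t. Substituting into n ≡ 8 (mod 43) gives 583389t ≡ 18 (mod 43), and since 8⁻¹ ≡ 27 (mod 43), t ≡ 13. Hence n ≡ 561355 + 583389·13 = 8145412 (mod 25085727).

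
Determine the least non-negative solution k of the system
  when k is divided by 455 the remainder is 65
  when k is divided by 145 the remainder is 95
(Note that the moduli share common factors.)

gcd(455, 145) = 5 and 5 | (95 − 65), so the pair is consistent; merging gives k ≡ 7345 (mod 13195), where 13195 = lcm(455, 145).
The solution is unique modulo lcm(455, 145) = 13195.

7345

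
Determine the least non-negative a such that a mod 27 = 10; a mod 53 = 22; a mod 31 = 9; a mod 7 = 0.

160930

The moduli are pairwise coprime; N = 27·53·31·7 = 310527.
N/27 = 11501; 11501 ≡ 26 (mod 27); 26·26 ≡ 1, so inverse 26.
N/53 = 5859; 5859 ≡ 29 (mod 53); 29·11 ≡ 1, so inverse 11.
N/31 = 10017; 10017 ≡ 4 (mod 31); 4·8 ≡ 1, so inverse 8.
N/7 = 44361; 44361 ≡ 2 (mod 7); 2·4 ≡ 1, so inverse 4.
a ≡ 10·11501·26 + 22·5859·11 + 9·10017·8 + 0·44361·4 = 5129362.
5129362 mod 310527 = 160930.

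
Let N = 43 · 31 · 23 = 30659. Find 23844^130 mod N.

15257

Mod 43: 23844 ≡ 22; by Fermat, exponent reduces to 130 mod 42 = 4; 22^4 ≡ 35 (mod 43).
Mod 31: 23844 ≡ 5; by Fermat, exponent reduces to 130 mod 30 = 10; 5^10 ≡ 5 (mod 31).
Mod 23: 23844 ≡ 16; by Fermat, exponent reduces to 130 mod 22 = 20; 16^20 ≡ 8 (mod 23).
Combine by CRT: x ≡ 35 (mod 43), x ≡ 5 (mod 31), x ≡ 8 (mod 23) ⇒ x ≡ 15257 (mod 30659).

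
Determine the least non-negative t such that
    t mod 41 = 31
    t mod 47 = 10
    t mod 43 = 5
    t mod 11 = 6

118685

The moduli are pairwise coprime; N = 41·47·43·11 = 911471.
N/41 = 22231; 22231 ≡ 9 (mod 41); 9·32 ≡ 1, so inverse 32.
N/47 = 19393; 19393 ≡ 29 (mod 47); 29·13 ≡ 1, so inverse 13.
N/43 = 21197; 21197 ≡ 41 (mod 43); 41·21 ≡ 1, so inverse 21.
N/11 = 82861; 82861 ≡ 9 (mod 11); 9·5 ≡ 1, so inverse 5.
t ≡ 31·22231·32 + 10·19393·13 + 5·21197·21 + 6·82861·5 = 29285757.
29285757 mod 911471 = 118685.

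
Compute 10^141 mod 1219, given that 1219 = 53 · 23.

733

Mod 53: 10 ≡ 10; by Fermat, exponent reduces to 141 mod 52 = 37; 10^37 ≡ 44 (mod 53).
Mod 23: 10 ≡ 10; by Fermat, exponent reduces to 141 mod 22 = 9; 10^9 ≡ 20 (mod 23).
Combine by CRT: x ≡ 44 (mod 53), x ≡ 20 (mod 23) ⇒ x ≡ 733 (mod 1219).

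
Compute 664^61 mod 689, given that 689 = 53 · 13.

417

Mod 53: 664 ≡ 28; by Fermat, exponent reduces to 61 mod 52 = 9; 28^9 ≡ 46 (mod 53).
Mod 13: 664 ≡ 1; by Fermat, exponent reduces to 61 mod 12 = 1; 1^1 ≡ 1 (mod 13).
Combine by CRT: x ≡ 46 (mod 53), x ≡ 1 (mod 13) ⇒ x ≡ 417 (mod 689).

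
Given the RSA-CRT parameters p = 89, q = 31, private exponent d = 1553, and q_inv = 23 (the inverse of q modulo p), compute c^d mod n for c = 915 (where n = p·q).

1244

d_p = d mod (p−1) = 1553 mod 88 = 57; d_q = d mod (q−1) = 23.
m₁ = c^(d_p) mod p: c ≡ 25 (mod 89), and 25^57 mod 89 = 87.
m₂ = c^(d_q) mod q: c ≡ 16 (mod 31), and 16^23 mod 31 = 4.
h = q_inv·(m₁ − m₂) mod p = 23·(87 − 4) mod 89 = 40.
m = m₂ + h·q = 4 + 40·31 = 1244.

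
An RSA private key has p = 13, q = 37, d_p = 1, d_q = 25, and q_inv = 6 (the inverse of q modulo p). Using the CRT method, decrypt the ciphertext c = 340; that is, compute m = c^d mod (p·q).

145

m₁ = c^(d_p) mod p: c ≡ 2 (mod 13), and 2^1 mod 13 = 2.
m₂ = c^(d_q) mod q: c ≡ 7 (mod 37), and 7^25 mod 37 = 34.
h = q_inv·(m₁ − m₂) mod p = 6·(2 − 34) mod 13 = 3.
m = m₂ + h·q = 34 + 3·37 = 145.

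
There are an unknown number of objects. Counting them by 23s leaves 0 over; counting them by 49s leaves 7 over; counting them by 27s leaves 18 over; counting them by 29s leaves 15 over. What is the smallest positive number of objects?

692622

From N ≡ 0 (mod 23) write N = 0 + 23t. Substituting into N ≡ 7 (mod 49) gives 23t ≡ 7 (mod 49), and since 23⁻¹ ≡ 32 (mod 49), t ≡ 28. Hence N ≡ 0 + 23·28 = 644 (mod 1127).
From N ≡ 644 (mod 1127) write N = 644 + 1127t. Substituting into N ≡ 18 (mod 27) gives 1127t ≡ 22 (mod 27), and since 20⁻¹ ≡ 23 (mod 27), t ≡ 20. Hence N ≡ 644 + 1127·20 = 23184 (mod 30429).
From N ≡ 23184 (mod 30429) write N = 23184 + 30429t. Substituting into N ≡ 15 (mod 29) gives 30429t ≡ 2 (mod 29), and since 8⁻¹ ≡ 11 (mod 29), t ≡ 22. Hence N ≡ 23184 + 30429·22 = 692622 (mod 882441).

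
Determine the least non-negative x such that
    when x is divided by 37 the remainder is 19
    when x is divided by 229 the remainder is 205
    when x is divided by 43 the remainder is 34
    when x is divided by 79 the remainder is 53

18620195

The moduli are pairwise coprime; N = 37·229·43·79 = 28782781.
N/37 = 777913; 777913 ≡ 25 (mod 37); 25·3 ≡ 1, so inverse 3.
N/229 = 125689; 125689 ≡ 197 (mod 229); 197·93 ≡ 1, so inverse 93.
N/43 = 669367; 669367 ≡ 29 (mod 43); 29·3 ≡ 1, so inverse 3.
N/79 = 364339; 364339 ≡ 70 (mod 79); 70·35 ≡ 1, so inverse 35.
x ≡ 19·777913·3 + 205·125689·93 + 34·669367·3 + 53·364339·35 = 3184726105.
3184726105 mod 28782781 = 18620195.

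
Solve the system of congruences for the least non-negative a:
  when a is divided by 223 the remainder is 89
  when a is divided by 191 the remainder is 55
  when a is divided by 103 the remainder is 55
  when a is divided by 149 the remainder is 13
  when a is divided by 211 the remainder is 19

114582280221

The moduli are pairwise coprime; N = 223·191·103·149·211 = 137925376681.
N/223 = 618499447; 618499447 ≡ 27 (mod 223); 27·190 ≡ 1, so inverse 190.
N/191 = 722122391; 722122391 ≡ 96 (mod 191); 96·2 ≡ 1, so inverse 2.
N/103 = 1339081327; 1339081327 ≡ 60 (mod 103); 60·91 ≡ 1, so inverse 91.
N/149 = 925673669; 925673669 ≡ 143 (mod 149); 143·124 ≡ 1, so inverse 124.
N/211 = 653674771; 653674771 ≡ 147 (mod 211); 147·89 ≡ 1, so inverse 89.
a ≡ 89·618499447·190 + 55·722122391·2 + 55·1339081327·91 + 13·925673669·124 + 19·653674771·89 = 19837911145604.
19837911145604 mod 137925376681 = 114582280221.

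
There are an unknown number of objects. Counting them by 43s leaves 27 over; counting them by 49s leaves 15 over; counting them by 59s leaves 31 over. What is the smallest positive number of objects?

From N ≡ 27 (mod 43) write N = 27 + 43t. Substituting into N ≡ 15 (mod 49) gives 43t ≡ 37 (mod 49), and since 43⁻¹ ≡ 8 (mod 49), t ≡ 2. Hence N ≡ 27 + 43·2 = 113 (mod 2107).
From N ≡ 113 (mod 2107) write N = 113 + 2107t. Substituting into N ≡ 31 (mod 59) gives 2107t ≡ 36 (mod 59), and since 42⁻¹ ≡ 52 (mod 59), t ≡ 43. Hence N ≡ 113 + 2107·43 = 90714 (mod 124313).

90714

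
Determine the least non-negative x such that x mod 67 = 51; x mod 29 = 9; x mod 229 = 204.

101422

From x ≡ 51 (mod 67) write x = 51 + 67t. Substituting into x ≡ 9 (mod 29) gives 67t ≡ 16 (mod 29), and since 9⁻¹ ≡ 13 (mod 29), t ≡ 5. Hence x ≡ 51 + 67·5 = 386 (mod 1943).
From x ≡ 386 (mod 1943) write x = 386 + 1943t. Substituting into x ≡ 204 (mod 229) gives 1943t ≡ 47 (mod 229), and since 111⁻¹ ≡ 196 (mod 229), t ≡ 52. Hence x ≡ 386 + 1943·52 = 101422 (mod 444947).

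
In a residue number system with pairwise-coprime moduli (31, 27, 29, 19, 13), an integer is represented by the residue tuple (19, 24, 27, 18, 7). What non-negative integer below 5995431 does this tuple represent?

The moduli are pairwise coprime; N = 31·27·29·19·13 = 5995431.
N/31 = 193401; 193401 ≡ 23 (mod 31); 23·27 ≡ 1, so inverse 27.
N/27 = 222053; 222053 ≡ 5 (mod 27); 5·11 ≡ 1, so inverse 11.
N/29 = 206739; 206739 ≡ 27 (mod 29); 27·14 ≡ 1, so inverse 14.
N/19 = 315549; 315549 ≡ 16 (mod 19); 16·6 ≡ 1, so inverse 6.
N/13 = 461187; 461187 ≡ 12 (mod 13); 12·12 ≡ 1, so inverse 12.
x ≡ 19·193401·27 + 24·222053·11 + 27·206739·14 + 18·315549·6 + 7·461187·12 = 308803047.
308803047 mod 5995431 = 3036066.

3036066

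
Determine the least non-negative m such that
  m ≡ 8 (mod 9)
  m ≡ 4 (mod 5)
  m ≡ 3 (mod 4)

179

Combine the congruences pairwise.
From m ≡ 8 (mod 9) write m = 8 + 9t. Substituting into m ≡ 4 (mod 5) gives 9t ≡ 1 (mod 5), and since 4⁻¹ ≡ 4 (mod 5), t ≡ 4. Hence m ≡ 8 + 9·4 = 44 (mod 45).
From m ≡ 44 (mod 45) write m = 44 + 45t. Substituting into m ≡ 3 (mod 4) gives 45t ≡ 3 (mod 4), and since 1⁻¹ ≡ 1 (mod 4), t ≡ 3. Hence m ≡ 44 + 45·3 = 179 (mod 180).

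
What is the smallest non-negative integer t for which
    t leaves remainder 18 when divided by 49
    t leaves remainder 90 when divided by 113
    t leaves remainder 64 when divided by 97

From t ≡ 18 (mod 49) write t = 18 + 49s. Substituting into t ≡ 90 (mod 113) gives 49s ≡ 72 (mod 113), and since 49⁻¹ ≡ 30 (mod 113), s ≡ 13. Hence t ≡ 18 + 49·13 = 655 (mod 5537).
From t ≡ 655 (mod 5537) write t = 655 + 5537s. Substituting into t ≡ 64 (mod 97) gives 5537s ≡ 88 (mod 97), and since 8⁻¹ ≡ 85 (mod 97), s ≡ 11. Hence t ≡ 655 + 5537·11 = 61562 (mod 537089).

61562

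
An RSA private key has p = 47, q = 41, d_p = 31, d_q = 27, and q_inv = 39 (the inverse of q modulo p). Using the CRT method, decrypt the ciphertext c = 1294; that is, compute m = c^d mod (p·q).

m₁ = c^(d_p) mod p: c ≡ 25 (mod 47), and 25^31 mod 47 = 17.
m₂ = c^(d_q) mod q: c ≡ 23 (mod 41), and 23^27 mod 41 = 4.
h = q_inv·(m₁ − m₂) mod p = 39·(17 − 4) mod 47 = 37.
m = m₂ + h·q = 4 + 37·41 = 1521.

1521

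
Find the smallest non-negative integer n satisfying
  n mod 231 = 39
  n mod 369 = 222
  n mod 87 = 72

823092

Combine the congruences pairwise.
gcd(231, 369) = 3 and 3 | (222 − 39), so the pair is consistent; merging gives n ≡ 27528 (mod 28413), where 28413 = lcm(231, 369).
gcd(28413, 87) = 3 and 3 | (72 − 27528), so the pair is consistent; merging gives n ≡ 823092 (mod 823977), where 823977 = lcm(28413, 87).
The solution is unique modulo lcm(231, 369, 87) = 823977.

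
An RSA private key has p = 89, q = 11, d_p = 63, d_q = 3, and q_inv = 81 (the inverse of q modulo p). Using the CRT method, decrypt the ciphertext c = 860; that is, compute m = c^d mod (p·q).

239

m₁ = c^(d_p) mod p: c ≡ 59 (mod 89), and 59^63 mod 89 = 61.
m₂ = c^(d_q) mod q: c ≡ 2 (mod 11), and 2^3 mod 11 = 8.
h = q_inv·(m₁ − m₂) mod p = 81·(61 − 8) mod 89 = 21.
m = m₂ + h·q = 8 + 21·11 = 239.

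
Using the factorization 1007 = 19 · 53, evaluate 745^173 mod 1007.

681

Mod 19: 745 ≡ 4; by Fermat, exponent reduces to 173 mod 18 = 11; 4^11 ≡ 16 (mod 19).
Mod 53: 745 ≡ 3; by Fermat, exponent reduces to 173 mod 52 = 17; 3^17 ≡ 45 (mod 53).
Combine by CRT: x ≡ 16 (mod 19), x ≡ 45 (mod 53) ⇒ x ≡ 681 (mod 1007).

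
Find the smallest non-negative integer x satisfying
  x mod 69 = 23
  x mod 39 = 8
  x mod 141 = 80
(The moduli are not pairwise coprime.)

Combine the congruences pairwise.
gcd(69, 39) = 3 and 3 | (8 − 23), so the pair is consistent; merging gives x ≡ 437 (mod 897), where 897 = lcm(69, 39).
gcd(897, 141) = 3 and 3 | (80 − 437), so the pair is consistent; merging gives x ≡ 36317 (mod 42159), where 42159 = lcm(897, 141).
The solution is unique modulo lcm(69, 39, 141) = 42159.

36317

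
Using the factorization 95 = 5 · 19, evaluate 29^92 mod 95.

Mod 5: 29 ≡ 4; since 4 | 92, by Fermat 4^92 ≡ 1 (mod 5).
Mod 19: 29 ≡ 10; by Fermat, exponent reduces to 92 mod 18 = 2; 10^2 ≡ 5 (mod 19).
Combine by CRT: x ≡ 1 (mod 5), x ≡ 5 (mod 19) ⇒ x ≡ 81 (mod 95).

81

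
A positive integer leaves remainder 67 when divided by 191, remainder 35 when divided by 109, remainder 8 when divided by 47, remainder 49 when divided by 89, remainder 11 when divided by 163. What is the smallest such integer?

7185091356

The moduli are pairwise coprime; N = 191·109·47·89·163 = 14194997951.
N/191 = 74319361; 74319361 ≡ 115 (mod 191); 115·98 ≡ 1, so inverse 98.
N/109 = 130229339; 130229339 ≡ 63 (mod 109); 63·45 ≡ 1, so inverse 45.
N/47 = 302021233; 302021233 ≡ 32 (mod 47); 32·25 ≡ 1, so inverse 25.
N/89 = 159494359; 159494359 ≡ 40 (mod 89); 40·69 ≡ 1, so inverse 69.
N/163 = 87085877; 87085877 ≡ 30 (mod 163); 30·125 ≡ 1, so inverse 125.
x ≡ 67·74319361·98 + 35·130229339·45 + 8·302021233·25 + 49·159494359·69 + 11·87085877·125 = 1412489888505.
1412489888505 mod 14194997951 = 7185091356.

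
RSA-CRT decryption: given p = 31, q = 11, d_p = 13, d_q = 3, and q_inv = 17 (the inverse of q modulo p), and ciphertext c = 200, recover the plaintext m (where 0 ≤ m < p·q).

338

m₁ = c^(d_p) mod p: c ≡ 14 (mod 31), and 14^13 mod 31 = 28.
m₂ = c^(d_q) mod q: c ≡ 2 (mod 11), and 2^3 mod 11 = 8.
h = q_inv·(m₁ − m₂) mod p = 17·(28 − 8) mod 31 = 30.
m = m₂ + h·q = 8 + 30·11 = 338.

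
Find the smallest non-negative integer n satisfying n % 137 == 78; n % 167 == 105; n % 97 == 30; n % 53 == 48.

The moduli are pairwise coprime; M = 137·167·97·53 = 117620939.
M/137 = 858547; 858547 ≡ 105 (mod 137); 105·107 ≡ 1, so inverse 107.
M/167 = 704317; 704317 ≡ 78 (mod 167); 78·15 ≡ 1, so inverse 15.
M/97 = 1212587; 1212587 ≡ 87 (mod 97); 87·29 ≡ 1, so inverse 29.
M/53 = 2219263; 2219263 ≡ 47 (mod 53); 47·44 ≡ 1, so inverse 44.
n ≡ 78·858547·107 + 105·704317·15 + 30·1212587·29 + 48·2219263·44 = 14016766683.
14016766683 mod 117620939 = 19874942.

19874942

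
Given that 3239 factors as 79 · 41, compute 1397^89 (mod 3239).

Mod 79: 1397 ≡ 54; by Fermat, exponent reduces to 89 mod 78 = 11; 54^11 ≡ 53 (mod 79).
Mod 41: 1397 ≡ 3; by Fermat, exponent reduces to 89 mod 40 = 9; 3^9 ≡ 3 (mod 41).
Combine by CRT: x ≡ 53 (mod 79), x ≡ 3 (mod 41) ⇒ x ≡ 290 (mod 3239).

290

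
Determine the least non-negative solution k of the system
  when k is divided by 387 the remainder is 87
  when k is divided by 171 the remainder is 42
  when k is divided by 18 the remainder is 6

Combine the congruences pairwise.
gcd(387, 171) = 9 and 9 | (42 − 87), so the pair is consistent; merging gives k ≡ 7053 (mod 7353), where 7353 = lcm(387, 171).
gcd(7353, 18) = 9 and 9 | (6 − 7053), so the pair is consistent; merging gives k ≡ 14406 (mod 14706), where 14706 = lcm(7353, 18).
The solution is unique modulo lcm(387, 171, 18) = 14706.

14406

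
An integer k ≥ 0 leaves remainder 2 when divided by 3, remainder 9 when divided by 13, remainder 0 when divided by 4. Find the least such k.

From k ≡ 2 (mod 3) write k = 2 + 3t. Substituting into k ≡ 9 (mod 13) gives 3t ≡ 7 (mod 13), and since 3⁻¹ ≡ 9 (mod 13), t ≡ 11. Hence k ≡ 2 + 3·11 = 35 (mod 39).
From k ≡ 35 (mod 39) write k = 35 + 39t. Substituting into k ≡ 0 (mod 4) gives 39t ≡ 1 (mod 4), and since 3⁻¹ ≡ 3 (mod 4), t ≡ 3. Hence k ≡ 35 + 39·3 = 152 (mod 156).

152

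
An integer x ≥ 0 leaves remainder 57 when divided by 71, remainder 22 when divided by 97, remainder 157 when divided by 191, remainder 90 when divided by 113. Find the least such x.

The moduli are pairwise coprime; N = 71·97·191·113 = 148642121.
N/71 = 2093551; 2093551 ≡ 45 (mod 71); 45·30 ≡ 1, so inverse 30.
N/97 = 1532393; 1532393 ≡ 84 (mod 97); 84·82 ≡ 1, so inverse 82.
N/191 = 778231; 778231 ≡ 97 (mod 191); 97·128 ≡ 1, so inverse 128.
N/113 = 1315417; 1315417 ≡ 97 (mod 113); 97·7 ≡ 1, so inverse 7.
x ≡ 57·2093551·30 + 22·1532393·82 + 157·778231·128 + 90·1315417·7 = 22812452068.
22812452068 mod 148642121 = 70207555.

70207555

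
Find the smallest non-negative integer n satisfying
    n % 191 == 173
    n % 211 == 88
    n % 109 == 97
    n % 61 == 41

The moduli are pairwise coprime; M = 191·211·109·61 = 267961349.
M/191 = 1402939; 1402939 ≡ 44 (mod 191); 44·178 ≡ 1, so inverse 178.
M/211 = 1269959; 1269959 ≡ 161 (mod 211); 161·173 ≡ 1, so inverse 173.
M/109 = 2458361; 2458361 ≡ 84 (mod 109); 84·61 ≡ 1, so inverse 61.
M/61 = 4392809; 4392809 ≡ 16 (mod 61); 16·42 ≡ 1, so inverse 42.
n ≡ 173·1402939·178 + 88·1269959·173 + 97·2458361·61 + 41·4392809·42 = 84646498517.
84646498517 mod 267961349 = 238673582.

238673582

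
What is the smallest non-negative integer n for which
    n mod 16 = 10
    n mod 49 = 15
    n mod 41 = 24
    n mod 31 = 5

From n ≡ 10 (mod 16) write n = 10 + 16t. Substituting into n ≡ 15 (mod 49) gives 16t ≡ 5 (mod 49), and since 16⁻¹ ≡ 46 (mod 49), t ≡ 34. Hence n ≡ 10 + 16·34 = 554 (mod 784).
From n ≡ 554 (mod 784) write n = 554 + 784t. Substituting into n ≡ 24 (mod 41) gives 784t ≡ 3 (mod 41), and since 5⁻¹ ≡ 33 (mod 41), t ≡ 17. Hence n ≡ 554 + 784·17 = 13882 (mod 32144).
From n ≡ 13882 (mod 32144) write n = 13882 + 32144t. Substituting into n ≡ 5 (mod 31) gives 32144t ≡ 11 (mod 31), and since 28⁻¹ ≡ 10 (mod 31), t ≡ 17. Hence n ≡ 13882 + 32144·17 = 560330 (mod 996464).

560330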